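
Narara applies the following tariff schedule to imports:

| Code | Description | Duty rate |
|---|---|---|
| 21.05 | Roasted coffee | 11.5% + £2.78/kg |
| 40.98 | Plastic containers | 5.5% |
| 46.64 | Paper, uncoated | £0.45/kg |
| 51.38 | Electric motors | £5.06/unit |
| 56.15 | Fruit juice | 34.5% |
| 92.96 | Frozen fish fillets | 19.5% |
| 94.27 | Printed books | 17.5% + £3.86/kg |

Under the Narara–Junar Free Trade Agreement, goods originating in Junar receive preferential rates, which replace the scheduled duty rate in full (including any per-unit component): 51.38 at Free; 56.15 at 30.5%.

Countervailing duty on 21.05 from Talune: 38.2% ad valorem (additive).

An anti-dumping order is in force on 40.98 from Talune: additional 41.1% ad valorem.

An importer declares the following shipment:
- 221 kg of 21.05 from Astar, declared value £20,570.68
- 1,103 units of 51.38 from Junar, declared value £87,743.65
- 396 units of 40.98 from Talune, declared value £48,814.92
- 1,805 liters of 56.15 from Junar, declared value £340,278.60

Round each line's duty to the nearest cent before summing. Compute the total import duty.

£129,512.73

Line 1 (21.05, Astar, 221 kg, £20,570.68):
Base rate for 21.05 is 11.5% + £2.78/kg.
The additional-duty order on 21.05 targets Talune, not Astar; it does not apply.
Duty = £20,570.68 × 11.5% + 221 × £2.78 = £2,980.01.
Line 2 (51.38, Junar, 1,103 units, £87,743.65):
Base rate for 51.38 is £5.06/unit.
Origin Junar qualifies under the Narara–Junar agreement and 51.38 is covered: preferential rate Free applies instead.
Duty = £87,743.65 × 0% = £0.00.
Line 3 (40.98, Talune, 396 units, £48,814.92):
Base rate for 40.98 is 5.5%.
Additional duty on 40.98 from Talune: +41.1%. Applied ad valorem rate: 5.5% + 41.1% = 46.6%.
Duty = £48,814.92 × 46.6% = £22,747.75.
Line 4 (56.15, Junar, 1,805 liters, £340,278.60):
Base rate for 56.15 is 34.5%.
Origin Junar qualifies under the Narara–Junar agreement and 56.15 is covered: preferential rate 30.5% applies instead.
Duty = £340,278.60 × 30.5% = £103,784.97.
Total = £2,980.01 + £0.00 + £22,747.75 + £103,784.97 = £129,512.73.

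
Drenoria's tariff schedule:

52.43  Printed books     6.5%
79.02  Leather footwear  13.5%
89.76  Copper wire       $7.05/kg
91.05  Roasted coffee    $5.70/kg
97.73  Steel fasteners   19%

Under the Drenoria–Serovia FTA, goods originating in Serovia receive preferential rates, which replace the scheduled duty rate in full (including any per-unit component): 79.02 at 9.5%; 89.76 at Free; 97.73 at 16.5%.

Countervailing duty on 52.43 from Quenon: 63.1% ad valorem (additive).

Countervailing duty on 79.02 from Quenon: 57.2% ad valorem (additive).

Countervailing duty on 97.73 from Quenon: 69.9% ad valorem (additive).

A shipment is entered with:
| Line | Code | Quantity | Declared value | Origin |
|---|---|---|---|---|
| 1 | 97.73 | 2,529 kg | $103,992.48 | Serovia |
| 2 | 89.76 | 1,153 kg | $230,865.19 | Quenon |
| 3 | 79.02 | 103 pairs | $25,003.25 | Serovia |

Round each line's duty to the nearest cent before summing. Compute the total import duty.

$27,662.72

Line 1 (97.73, Serovia, 2,529 kg, $103,992.48):
Base rate for 97.73 is 19%.
Origin Serovia qualifies under the Drenoria–Serovia agreement and 97.73 is covered: preferential rate 16.5% applies instead.
The additional-duty order on 97.73 targets Quenon, not Serovia; it does not apply.
Duty = $103,992.48 × 16.5% = $17,158.76.
Line 2 (89.76, Quenon, 1,153 kg, $230,865.19):
Base rate for 89.76 is $7.05/kg.
89.76 has an FTA preferential rate, but origin Quenon is not Serovia; base rate stands.
Duty = 1,153 × $7.05 = $8,128.65.
Line 3 (79.02, Serovia, 103 pairs, $25,003.25):
Base rate for 79.02 is 13.5%.
Origin Serovia qualifies under the Drenoria–Serovia agreement and 79.02 is covered: preferential rate 9.5% applies instead.
The additional-duty order on 79.02 targets Quenon, not Serovia; it does not apply.
Duty = $25,003.25 × 9.5% = $2,375.31.
Total = $17,158.76 + $8,128.65 + $2,375.31 = $27,662.72.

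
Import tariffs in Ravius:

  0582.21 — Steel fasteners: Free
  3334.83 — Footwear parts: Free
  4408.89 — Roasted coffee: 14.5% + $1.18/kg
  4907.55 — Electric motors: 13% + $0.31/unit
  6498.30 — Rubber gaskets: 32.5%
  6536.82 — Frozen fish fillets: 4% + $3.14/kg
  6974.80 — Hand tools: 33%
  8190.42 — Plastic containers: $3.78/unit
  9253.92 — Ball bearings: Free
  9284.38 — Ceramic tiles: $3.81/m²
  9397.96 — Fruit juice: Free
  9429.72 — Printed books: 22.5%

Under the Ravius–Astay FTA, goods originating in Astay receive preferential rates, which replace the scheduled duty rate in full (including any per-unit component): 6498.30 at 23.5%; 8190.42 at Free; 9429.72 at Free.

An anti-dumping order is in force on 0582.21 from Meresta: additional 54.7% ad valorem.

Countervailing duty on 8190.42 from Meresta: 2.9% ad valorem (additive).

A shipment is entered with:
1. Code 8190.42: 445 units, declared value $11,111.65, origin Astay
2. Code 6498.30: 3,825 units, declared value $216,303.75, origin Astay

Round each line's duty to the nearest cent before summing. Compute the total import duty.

$50,831.38

Line 1 (8190.42, Astay, 445 units, $11,111.65):
Base rate for 8190.42 is $3.78/unit.
Origin Astay qualifies under the Ravius–Astay agreement and 8190.42 is covered: preferential rate Free applies instead.
The additional-duty order on 8190.42 targets Meresta, not Astay; it does not apply.
Duty = $11,111.65 × 0% = $0.00.
Line 2 (6498.30, Astay, 3,825 units, $216,303.75):
Base rate for 6498.30 is 32.5%.
Origin Astay qualifies under the Ravius–Astay agreement and 6498.30 is covered: preferential rate 23.5% applies instead.
Duty = $216,303.75 × 23.5% = $50,831.38.
Total = $0.00 + $50,831.38 = $50,831.38.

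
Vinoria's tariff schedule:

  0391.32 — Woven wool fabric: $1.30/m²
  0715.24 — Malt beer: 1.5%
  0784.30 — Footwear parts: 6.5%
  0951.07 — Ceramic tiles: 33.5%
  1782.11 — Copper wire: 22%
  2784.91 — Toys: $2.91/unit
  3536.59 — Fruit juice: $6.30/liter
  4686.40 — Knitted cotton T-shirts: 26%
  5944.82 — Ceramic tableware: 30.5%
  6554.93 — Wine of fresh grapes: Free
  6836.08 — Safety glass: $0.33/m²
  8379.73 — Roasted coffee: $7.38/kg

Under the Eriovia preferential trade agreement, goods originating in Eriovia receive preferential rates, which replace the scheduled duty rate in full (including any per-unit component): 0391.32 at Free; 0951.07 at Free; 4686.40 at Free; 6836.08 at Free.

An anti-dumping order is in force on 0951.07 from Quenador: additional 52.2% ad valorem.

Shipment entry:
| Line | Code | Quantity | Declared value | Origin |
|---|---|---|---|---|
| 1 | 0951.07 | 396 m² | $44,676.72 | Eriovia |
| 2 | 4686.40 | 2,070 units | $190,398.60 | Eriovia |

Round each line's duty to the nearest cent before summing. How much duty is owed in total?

$0.00

Line 1 (0951.07, Eriovia, 396 m², $44,676.72):
Base rate for 0951.07 is 33.5%.
Origin Eriovia qualifies under the Vinoria–Eriovia agreement and 0951.07 is covered: preferential rate Free applies instead.
The additional-duty order on 0951.07 targets Quenador, not Eriovia; it does not apply.
Duty = $44,676.72 × 0% = $0.00.
Line 2 (4686.40, Eriovia, 2,070 units, $190,398.60):
Base rate for 4686.40 is 26%.
Origin Eriovia qualifies under the Vinoria–Eriovia agreement and 4686.40 is covered: preferential rate Free applies instead.
Duty = $190,398.60 × 0% = $0.00.
Total = $0.00 + $0.00 = $0.00.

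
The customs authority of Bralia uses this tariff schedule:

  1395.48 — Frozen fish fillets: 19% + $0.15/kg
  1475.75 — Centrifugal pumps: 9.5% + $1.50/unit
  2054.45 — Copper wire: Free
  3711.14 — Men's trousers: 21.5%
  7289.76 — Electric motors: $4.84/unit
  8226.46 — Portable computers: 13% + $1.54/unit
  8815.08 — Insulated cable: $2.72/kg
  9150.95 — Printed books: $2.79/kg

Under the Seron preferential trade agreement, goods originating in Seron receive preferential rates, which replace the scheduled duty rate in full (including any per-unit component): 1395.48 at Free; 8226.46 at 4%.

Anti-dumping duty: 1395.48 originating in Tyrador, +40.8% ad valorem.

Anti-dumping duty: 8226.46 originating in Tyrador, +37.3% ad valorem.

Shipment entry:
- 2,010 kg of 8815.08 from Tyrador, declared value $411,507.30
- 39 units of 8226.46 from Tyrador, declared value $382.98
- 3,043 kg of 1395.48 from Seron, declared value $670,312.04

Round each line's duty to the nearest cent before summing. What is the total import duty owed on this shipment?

Line 1 (8815.08, Tyrador, 2,010 kg, $411,507.30):
Base rate for 8815.08 is $2.72/kg.
Duty = 2,010 × $2.72 = $5,467.20.
Line 2 (8226.46, Tyrador, 39 units, $382.98):
Base rate for 8226.46 is 13% + $1.54/unit.
8226.46 has an FTA preferential rate, but origin Tyrador is not Seron; base rate stands.
Additional duty on 8226.46 from Tyrador: +37.3%. Applied ad valorem rate: 13% + 37.3% = 50.3%.
Duty = $382.98 × 50.3% + 39 × $1.54 = $252.70.
Line 3 (1395.48, Seron, 3,043 kg, $670,312.04):
Base rate for 1395.48 is 19% + $0.15/kg.
Origin Seron qualifies under the Bralia–Seron agreement and 1395.48 is covered: preferential rate Free applies instead.
The additional-duty order on 1395.48 targets Tyrador, not Seron; it does not apply.
Duty = $670,312.04 × 0% = $0.00.
Total = $5,467.20 + $252.70 + $0.00 = $5,719.90.

$5,719.90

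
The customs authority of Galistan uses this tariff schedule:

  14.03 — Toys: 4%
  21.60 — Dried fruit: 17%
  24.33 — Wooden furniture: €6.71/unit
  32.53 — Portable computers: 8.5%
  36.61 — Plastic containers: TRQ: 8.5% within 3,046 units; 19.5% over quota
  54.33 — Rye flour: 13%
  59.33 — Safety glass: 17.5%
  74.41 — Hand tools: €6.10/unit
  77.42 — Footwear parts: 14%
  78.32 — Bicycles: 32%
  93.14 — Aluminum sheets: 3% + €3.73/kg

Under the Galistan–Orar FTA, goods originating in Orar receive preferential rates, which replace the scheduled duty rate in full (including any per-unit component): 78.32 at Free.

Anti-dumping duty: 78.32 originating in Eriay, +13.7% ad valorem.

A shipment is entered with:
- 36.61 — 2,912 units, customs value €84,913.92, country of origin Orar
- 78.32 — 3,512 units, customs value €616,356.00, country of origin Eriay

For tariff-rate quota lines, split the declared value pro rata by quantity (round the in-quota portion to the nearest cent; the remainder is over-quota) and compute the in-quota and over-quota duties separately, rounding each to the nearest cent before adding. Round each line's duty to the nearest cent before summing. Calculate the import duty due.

€288,892.37

Line 1 (36.61, Orar, 2,912 units, €84,913.92):
Code 36.61 is under a tariff-rate quota (threshold 3,046 units). Quantity 2,912 units is within the quota, so the in-quota rate 8.5% applies to the full value.
Duty = €84,913.92 × 8.5% = €7,217.68.
Line 2 (78.32, Eriay, 3,512 units, €616,356.00):
Base rate for 78.32 is 32%.
78.32 has an FTA preferential rate, but origin Eriay is not Orar; base rate stands.
Additional duty on 78.32 from Eriay: +13.7%. Applied ad valorem rate: 32% + 13.7% = 45.7%.
Duty = €616,356.00 × 45.7% = €281,674.69.
Total = €7,217.68 + €281,674.69 = €288,892.37.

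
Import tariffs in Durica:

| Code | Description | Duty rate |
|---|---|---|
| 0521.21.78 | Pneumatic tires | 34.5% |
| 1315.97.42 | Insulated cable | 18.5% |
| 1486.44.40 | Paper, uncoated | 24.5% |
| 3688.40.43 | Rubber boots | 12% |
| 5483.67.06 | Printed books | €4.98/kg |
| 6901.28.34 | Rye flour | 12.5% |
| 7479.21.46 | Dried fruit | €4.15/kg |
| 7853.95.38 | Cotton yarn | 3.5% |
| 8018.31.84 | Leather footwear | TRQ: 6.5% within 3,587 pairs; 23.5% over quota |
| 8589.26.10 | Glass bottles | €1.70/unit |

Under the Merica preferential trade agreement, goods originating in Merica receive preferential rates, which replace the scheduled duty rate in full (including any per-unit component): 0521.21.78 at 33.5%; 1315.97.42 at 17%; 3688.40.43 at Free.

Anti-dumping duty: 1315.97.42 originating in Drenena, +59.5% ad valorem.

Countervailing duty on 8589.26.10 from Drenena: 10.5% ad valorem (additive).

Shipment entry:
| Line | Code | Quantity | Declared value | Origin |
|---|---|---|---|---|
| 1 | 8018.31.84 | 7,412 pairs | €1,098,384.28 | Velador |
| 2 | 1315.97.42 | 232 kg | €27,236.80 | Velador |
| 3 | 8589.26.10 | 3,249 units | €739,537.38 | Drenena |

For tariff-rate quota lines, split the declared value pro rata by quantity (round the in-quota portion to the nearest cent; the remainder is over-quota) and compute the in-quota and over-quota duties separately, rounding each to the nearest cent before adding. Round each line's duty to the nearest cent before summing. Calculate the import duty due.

Line 1 (8018.31.84, Velador, 7,412 pairs, €1,098,384.28):
Code 8018.31.84 is under a tariff-rate quota (threshold 3,587 pairs). In-quota: 3,587 pairs at 6.5%; over-quota: 3,825 pairs at 23.5%.
Pro-rata value split: in-quota = €1,098,384.28 × 3,587/7,412 = €531,557.53; over-quota = €1,098,384.28 − €531,557.53 = €566,826.75.
In-quota duty = €531,557.53 × 6.5% = €34,551.24. Over-quota duty = €566,826.75 × 23.5% = €133,204.29.
Line duty = €34,551.24 + €133,204.29 = €167,755.53.
Line 2 (1315.97.42, Velador, 232 kg, €27,236.80):
Base rate for 1315.97.42 is 18.5%.
1315.97.42 has an FTA preferential rate, but origin Velador is not Merica; base rate stands.
The additional-duty order on 1315.97.42 targets Drenena, not Velador; it does not apply.
Duty = €27,236.80 × 18.5% = €5,038.81.
Line 3 (8589.26.10, Drenena, 3,249 units, €739,537.38):
Base rate for 8589.26.10 is €1.70/unit.
Additional duty on 8589.26.10 from Drenena: +10.5% ad valorem. Applied ad valorem rate = 10.5%.
Duty = €739,537.38 × 10.5% + 3,249 × €1.70 = €83,174.72.
Total = €167,755.53 + €5,038.81 + €83,174.72 = €255,969.06.

€255,969.06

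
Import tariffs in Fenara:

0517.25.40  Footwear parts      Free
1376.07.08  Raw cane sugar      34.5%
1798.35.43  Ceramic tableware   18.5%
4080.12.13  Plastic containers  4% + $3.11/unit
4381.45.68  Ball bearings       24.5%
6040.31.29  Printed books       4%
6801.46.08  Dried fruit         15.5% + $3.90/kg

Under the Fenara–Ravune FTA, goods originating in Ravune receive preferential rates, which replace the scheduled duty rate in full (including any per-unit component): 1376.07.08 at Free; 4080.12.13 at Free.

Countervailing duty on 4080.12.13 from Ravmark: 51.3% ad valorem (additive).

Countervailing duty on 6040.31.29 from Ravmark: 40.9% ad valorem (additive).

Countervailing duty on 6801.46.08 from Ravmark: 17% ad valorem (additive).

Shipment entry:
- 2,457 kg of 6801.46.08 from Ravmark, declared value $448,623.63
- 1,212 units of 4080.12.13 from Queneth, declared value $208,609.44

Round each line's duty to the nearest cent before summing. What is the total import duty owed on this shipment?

Line 1 (6801.46.08, Ravmark, 2,457 kg, $448,623.63):
Base rate for 6801.46.08 is 15.5% + $3.90/kg.
Additional duty on 6801.46.08 from Ravmark: +17%. Applied ad valorem rate: 15.5% + 17% = 32.5%.
Duty = $448,623.63 × 32.5% + 2,457 × $3.90 = $155,384.98.
Line 2 (4080.12.13, Queneth, 1,212 units, $208,609.44):
Base rate for 4080.12.13 is 4% + $3.11/unit.
4080.12.13 has an FTA preferential rate, but origin Queneth is not Ravune; base rate stands.
The additional-duty order on 4080.12.13 targets Ravmark, not Queneth; it does not apply.
Duty = $208,609.44 × 4% + 1,212 × $3.11 = $12,113.70.
Total = $155,384.98 + $12,113.70 = $167,498.68.

$167,498.68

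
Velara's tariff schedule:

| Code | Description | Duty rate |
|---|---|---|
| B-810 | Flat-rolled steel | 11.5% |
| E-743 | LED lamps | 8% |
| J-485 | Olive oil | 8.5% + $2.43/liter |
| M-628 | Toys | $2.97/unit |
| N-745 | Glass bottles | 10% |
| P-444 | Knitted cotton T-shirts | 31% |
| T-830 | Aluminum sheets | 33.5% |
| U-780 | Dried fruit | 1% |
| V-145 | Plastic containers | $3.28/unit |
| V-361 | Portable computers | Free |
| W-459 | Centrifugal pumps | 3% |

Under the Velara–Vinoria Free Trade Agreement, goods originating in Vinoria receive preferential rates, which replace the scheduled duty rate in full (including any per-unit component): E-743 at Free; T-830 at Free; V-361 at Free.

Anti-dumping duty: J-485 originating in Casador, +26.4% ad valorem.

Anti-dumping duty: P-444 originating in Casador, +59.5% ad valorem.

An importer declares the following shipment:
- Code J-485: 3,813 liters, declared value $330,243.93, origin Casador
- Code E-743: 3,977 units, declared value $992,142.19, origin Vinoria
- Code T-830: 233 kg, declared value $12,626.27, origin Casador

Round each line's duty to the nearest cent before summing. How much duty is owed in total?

Line 1 (J-485, Casador, 3,813 liters, $330,243.93):
Base rate for J-485 is 8.5% + $2.43/liter.
Additional duty on J-485 from Casador: +26.4%. Applied ad valorem rate: 8.5% + 26.4% = 34.9%.
Duty = $330,243.93 × 34.9% + 3,813 × $2.43 = $124,520.72.
Line 2 (E-743, Vinoria, 3,977 units, $992,142.19):
Base rate for E-743 is 8%.
Origin Vinoria qualifies under the Velara–Vinoria agreement and E-743 is covered: preferential rate Free applies instead.
Duty = $992,142.19 × 0% = $0.00.
Line 3 (T-830, Casador, 233 kg, $12,626.27):
Base rate for T-830 is 33.5%.
T-830 has an FTA preferential rate, but origin Casador is not Vinoria; base rate stands.
Duty = $12,626.27 × 33.5% = $4,229.80.
Total = $124,520.72 + $0.00 + $4,229.80 = $128,750.52.

$128,750.52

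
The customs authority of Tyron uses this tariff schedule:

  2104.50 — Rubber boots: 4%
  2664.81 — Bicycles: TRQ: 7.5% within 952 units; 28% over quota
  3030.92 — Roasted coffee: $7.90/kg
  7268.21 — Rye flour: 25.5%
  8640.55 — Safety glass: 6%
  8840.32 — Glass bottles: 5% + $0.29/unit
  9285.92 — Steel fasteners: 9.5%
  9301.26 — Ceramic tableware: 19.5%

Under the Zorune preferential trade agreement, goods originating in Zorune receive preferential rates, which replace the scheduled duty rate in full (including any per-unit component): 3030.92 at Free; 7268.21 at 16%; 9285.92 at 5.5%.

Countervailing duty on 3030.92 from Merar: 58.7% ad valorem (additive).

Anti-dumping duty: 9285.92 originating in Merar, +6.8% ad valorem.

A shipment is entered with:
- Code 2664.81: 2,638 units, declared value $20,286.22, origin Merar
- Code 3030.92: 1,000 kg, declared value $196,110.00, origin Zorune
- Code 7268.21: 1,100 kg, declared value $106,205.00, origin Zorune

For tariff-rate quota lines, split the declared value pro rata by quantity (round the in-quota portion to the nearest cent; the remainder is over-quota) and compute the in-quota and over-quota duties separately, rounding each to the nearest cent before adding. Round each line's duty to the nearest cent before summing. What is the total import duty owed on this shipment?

Line 1 (2664.81, Merar, 2,638 units, $20,286.22):
Code 2664.81 is under a tariff-rate quota (threshold 952 units). In-quota: 952 units at 7.5%; over-quota: 1,686 units at 28%.
Pro-rata value split: in-quota = $20,286.22 × 952/2,638 = $7,320.88; over-quota = $20,286.22 − $7,320.88 = $12,965.34.
In-quota duty = $7,320.88 × 7.5% = $549.07. Over-quota duty = $12,965.34 × 28% = $3,630.30.
Line duty = $549.07 + $3,630.30 = $4,179.37.
Line 2 (3030.92, Zorune, 1,000 kg, $196,110.00):
Base rate for 3030.92 is $7.90/kg.
Origin Zorune qualifies under the Tyron–Zorune agreement and 3030.92 is covered: preferential rate Free applies instead.
The additional-duty order on 3030.92 targets Merar, not Zorune; it does not apply.
Duty = $196,110.00 × 0% = $0.00.
Line 3 (7268.21, Zorune, 1,100 kg, $106,205.00):
Base rate for 7268.21 is 25.5%.
Origin Zorune qualifies under the Tyron–Zorune agreement and 7268.21 is covered: preferential rate 16% applies instead.
Duty = $106,205.00 × 16% = $16,992.80.
Total = $4,179.37 + $0.00 + $16,992.80 = $21,172.17.

$21,172.17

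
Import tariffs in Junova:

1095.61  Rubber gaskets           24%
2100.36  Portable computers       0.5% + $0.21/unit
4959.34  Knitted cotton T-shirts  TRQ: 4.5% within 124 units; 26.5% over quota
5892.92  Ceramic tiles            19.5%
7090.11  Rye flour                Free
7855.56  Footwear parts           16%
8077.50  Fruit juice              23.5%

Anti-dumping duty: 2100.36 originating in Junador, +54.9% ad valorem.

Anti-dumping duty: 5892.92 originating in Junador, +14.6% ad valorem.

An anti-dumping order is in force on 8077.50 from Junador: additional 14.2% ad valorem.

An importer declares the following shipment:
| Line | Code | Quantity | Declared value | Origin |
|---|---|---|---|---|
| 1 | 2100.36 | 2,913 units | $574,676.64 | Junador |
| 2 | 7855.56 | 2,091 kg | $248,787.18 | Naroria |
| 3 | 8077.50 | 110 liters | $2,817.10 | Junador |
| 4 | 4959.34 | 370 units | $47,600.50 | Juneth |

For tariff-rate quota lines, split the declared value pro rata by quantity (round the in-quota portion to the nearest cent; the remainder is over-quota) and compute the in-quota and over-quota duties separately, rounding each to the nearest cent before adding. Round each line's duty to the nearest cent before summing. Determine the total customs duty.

$368,955.15

Line 1 (2100.36, Junador, 2,913 units, $574,676.64):
Base rate for 2100.36 is 0.5% + $0.21/unit.
Additional duty on 2100.36 from Junador: +54.9%. Applied ad valorem rate: 0.5% + 54.9% = 55.4%.
Duty = $574,676.64 × 55.4% + 2,913 × $0.21 = $318,982.59.
Line 2 (7855.56, Naroria, 2,091 kg, $248,787.18):
Base rate for 7855.56 is 16%.
Duty = $248,787.18 × 16% = $39,805.95.
Line 3 (8077.50, Junador, 110 liters, $2,817.10):
Base rate for 8077.50 is 23.5%.
Additional duty on 8077.50 from Junador: +14.2%. Applied ad valorem rate: 23.5% + 14.2% = 37.7%.
Duty = $2,817.10 × 37.7% = $1,062.05.
Line 4 (4959.34, Juneth, 370 units, $47,600.50):
Code 4959.34 is under a tariff-rate quota (threshold 124 units). In-quota: 124 units at 4.5%; over-quota: 246 units at 26.5%.
Pro-rata value split: in-quota = $47,600.50 × 124/370 = $15,952.60; over-quota = $47,600.50 − $15,952.60 = $31,647.90.
In-quota duty = $15,952.60 × 4.5% = $717.87. Over-quota duty = $31,647.90 × 26.5% = $8,386.69.
Line duty = $717.87 + $8,386.69 = $9,104.56.
Total = $318,982.59 + $39,805.95 + $1,062.05 + $9,104.56 = $368,955.15.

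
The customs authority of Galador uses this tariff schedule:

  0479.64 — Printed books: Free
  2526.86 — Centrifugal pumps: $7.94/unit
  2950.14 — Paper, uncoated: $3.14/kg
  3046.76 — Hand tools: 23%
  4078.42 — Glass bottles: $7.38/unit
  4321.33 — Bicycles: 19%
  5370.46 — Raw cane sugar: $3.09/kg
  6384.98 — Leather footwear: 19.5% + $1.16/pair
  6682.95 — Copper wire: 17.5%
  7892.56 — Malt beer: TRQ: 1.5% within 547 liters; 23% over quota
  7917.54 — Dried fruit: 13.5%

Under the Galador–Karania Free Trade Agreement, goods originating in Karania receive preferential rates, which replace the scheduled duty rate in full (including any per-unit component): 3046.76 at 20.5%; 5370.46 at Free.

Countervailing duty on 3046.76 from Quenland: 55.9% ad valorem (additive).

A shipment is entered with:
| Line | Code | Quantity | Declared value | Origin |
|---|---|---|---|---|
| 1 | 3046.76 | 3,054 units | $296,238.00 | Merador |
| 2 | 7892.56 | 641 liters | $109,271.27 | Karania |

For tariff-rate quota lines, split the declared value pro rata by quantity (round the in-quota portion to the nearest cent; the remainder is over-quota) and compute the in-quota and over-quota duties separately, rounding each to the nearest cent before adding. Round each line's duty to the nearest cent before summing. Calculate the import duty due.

$73,219.01

Line 1 (3046.76, Merador, 3,054 units, $296,238.00):
Base rate for 3046.76 is 23%.
3046.76 has an FTA preferential rate, but origin Merador is not Karania; base rate stands.
The additional-duty order on 3046.76 targets Quenland, not Merador; it does not apply.
Duty = $296,238.00 × 23% = $68,134.74.
Line 2 (7892.56, Karania, 641 liters, $109,271.27):
Code 7892.56 is under a tariff-rate quota (threshold 547 liters). In-quota: 547 liters at 1.5%; over-quota: 94 liters at 23%.
Pro-rata value split: in-quota = $109,271.27 × 547/641 = $93,247.09; over-quota = $109,271.27 − $93,247.09 = $16,024.18.
In-quota duty = $93,247.09 × 1.5% = $1,398.71. Over-quota duty = $16,024.18 × 23% = $3,685.56.
Line duty = $1,398.71 + $3,685.56 = $5,084.27.
Total = $68,134.74 + $5,084.27 = $73,219.01.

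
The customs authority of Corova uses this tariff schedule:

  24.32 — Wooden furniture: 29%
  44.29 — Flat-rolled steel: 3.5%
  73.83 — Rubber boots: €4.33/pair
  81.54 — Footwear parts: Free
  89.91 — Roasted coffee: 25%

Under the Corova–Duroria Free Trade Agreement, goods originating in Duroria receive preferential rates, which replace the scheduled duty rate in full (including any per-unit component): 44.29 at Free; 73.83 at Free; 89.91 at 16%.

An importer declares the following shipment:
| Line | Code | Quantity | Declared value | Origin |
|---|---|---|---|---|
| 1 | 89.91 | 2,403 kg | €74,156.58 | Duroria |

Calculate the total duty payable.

Line 1 (89.91, Duroria, 2,403 kg, €74,156.58):
Base rate for 89.91 is 25%.
Origin Duroria qualifies under the Corova–Duroria agreement and 89.91 is covered: preferential rate 16% applies instead.
Duty = €74,156.58 × 16% = €11,865.05.

€11,865.05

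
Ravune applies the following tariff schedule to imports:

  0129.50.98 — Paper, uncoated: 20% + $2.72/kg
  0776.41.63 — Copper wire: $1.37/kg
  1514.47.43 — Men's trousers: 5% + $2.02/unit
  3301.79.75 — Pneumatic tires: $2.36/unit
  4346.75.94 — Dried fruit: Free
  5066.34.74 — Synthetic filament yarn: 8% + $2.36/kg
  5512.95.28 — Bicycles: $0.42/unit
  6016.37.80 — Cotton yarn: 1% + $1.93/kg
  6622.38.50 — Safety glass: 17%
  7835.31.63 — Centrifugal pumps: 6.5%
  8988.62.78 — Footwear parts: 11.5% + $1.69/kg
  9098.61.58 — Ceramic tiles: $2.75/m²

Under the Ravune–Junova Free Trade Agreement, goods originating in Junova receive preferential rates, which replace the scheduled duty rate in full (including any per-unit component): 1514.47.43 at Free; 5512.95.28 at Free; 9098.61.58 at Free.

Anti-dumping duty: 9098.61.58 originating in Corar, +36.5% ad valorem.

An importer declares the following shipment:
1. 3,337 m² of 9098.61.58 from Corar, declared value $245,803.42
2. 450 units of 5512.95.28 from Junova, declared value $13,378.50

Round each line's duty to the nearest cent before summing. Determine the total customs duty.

$98,895.00

Line 1 (9098.61.58, Corar, 3,337 m², $245,803.42):
Base rate for 9098.61.58 is $2.75/m².
9098.61.58 has an FTA preferential rate, but origin Corar is not Junova; base rate stands.
Additional duty on 9098.61.58 from Corar: +36.5% ad valorem. Applied ad valorem rate = 36.5%.
Duty = $245,803.42 × 36.5% + 3,337 × $2.75 = $98,895.00.
Line 2 (5512.95.28, Junova, 450 units, $13,378.50):
Base rate for 5512.95.28 is $0.42/unit.
Origin Junova qualifies under the Ravune–Junova agreement and 5512.95.28 is covered: preferential rate Free applies instead.
Duty = $13,378.50 × 0% = $0.00.
Total = $98,895.00 + $0.00 = $98,895.00.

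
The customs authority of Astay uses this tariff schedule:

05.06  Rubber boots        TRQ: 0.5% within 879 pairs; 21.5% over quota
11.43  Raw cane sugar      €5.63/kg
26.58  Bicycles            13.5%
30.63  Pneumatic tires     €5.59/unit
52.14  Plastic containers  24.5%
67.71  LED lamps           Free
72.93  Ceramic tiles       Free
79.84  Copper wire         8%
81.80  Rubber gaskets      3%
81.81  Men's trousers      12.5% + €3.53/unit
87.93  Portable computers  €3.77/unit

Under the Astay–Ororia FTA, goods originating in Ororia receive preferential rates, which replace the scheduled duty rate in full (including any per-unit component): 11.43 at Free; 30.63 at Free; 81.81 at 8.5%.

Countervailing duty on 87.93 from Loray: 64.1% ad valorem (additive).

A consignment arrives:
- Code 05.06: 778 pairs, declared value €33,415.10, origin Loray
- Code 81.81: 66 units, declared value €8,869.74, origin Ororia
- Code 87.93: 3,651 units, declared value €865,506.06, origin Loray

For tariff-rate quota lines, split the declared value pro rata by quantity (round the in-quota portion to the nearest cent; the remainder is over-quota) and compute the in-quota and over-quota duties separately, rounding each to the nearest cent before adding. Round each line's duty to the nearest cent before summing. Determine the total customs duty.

Line 1 (05.06, Loray, 778 pairs, €33,415.10):
Code 05.06 is under a tariff-rate quota (threshold 879 pairs). Quantity 778 pairs is within the quota, so the in-quota rate 0.5% applies to the full value.
Duty = €33,415.10 × 0.5% = €167.08.
Line 2 (81.81, Ororia, 66 units, €8,869.74):
Base rate for 81.81 is 12.5% + €3.53/unit.
Origin Ororia qualifies under the Astay–Ororia agreement and 81.81 is covered: preferential rate 8.5% applies instead.
Duty = €8,869.74 × 8.5% = €753.93.
Line 3 (87.93, Loray, 3,651 units, €865,506.06):
Base rate for 87.93 is €3.77/unit.
Additional duty on 87.93 from Loray: +64.1% ad valorem. Applied ad valorem rate = 64.1%.
Duty = €865,506.06 × 64.1% + 3,651 × €3.77 = €568,553.65.
Total = €167.08 + €753.93 + €568,553.65 = €569,474.66.

€569,474.66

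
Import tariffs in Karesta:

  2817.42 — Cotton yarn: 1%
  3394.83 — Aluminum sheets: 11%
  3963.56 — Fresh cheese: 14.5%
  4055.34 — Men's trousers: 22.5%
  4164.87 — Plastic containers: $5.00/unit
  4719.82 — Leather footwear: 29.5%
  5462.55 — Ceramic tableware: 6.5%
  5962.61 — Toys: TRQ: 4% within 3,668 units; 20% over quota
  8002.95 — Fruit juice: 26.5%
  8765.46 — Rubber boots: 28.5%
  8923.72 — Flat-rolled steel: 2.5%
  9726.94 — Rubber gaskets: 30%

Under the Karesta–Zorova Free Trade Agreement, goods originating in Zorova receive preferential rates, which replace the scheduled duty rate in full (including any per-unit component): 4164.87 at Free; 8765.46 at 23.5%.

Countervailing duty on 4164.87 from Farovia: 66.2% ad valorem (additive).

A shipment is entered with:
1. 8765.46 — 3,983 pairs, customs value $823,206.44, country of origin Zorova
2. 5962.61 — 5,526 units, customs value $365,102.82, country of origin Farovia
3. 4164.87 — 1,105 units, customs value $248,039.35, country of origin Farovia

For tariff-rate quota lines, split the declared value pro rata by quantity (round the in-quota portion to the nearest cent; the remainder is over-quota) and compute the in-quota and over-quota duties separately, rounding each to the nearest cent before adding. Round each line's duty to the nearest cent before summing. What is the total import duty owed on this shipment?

$397,425.96

Line 1 (8765.46, Zorova, 3,983 pairs, $823,206.44):
Base rate for 8765.46 is 28.5%.
Origin Zorova qualifies under the Karesta–Zorova agreement and 8765.46 is covered: preferential rate 23.5% applies instead.
Duty = $823,206.44 × 23.5% = $193,453.51.
Line 2 (5962.61, Farovia, 5,526 units, $365,102.82):
Code 5962.61 is under a tariff-rate quota (threshold 3,668 units). In-quota: 3,668 units at 4%; over-quota: 1,858 units at 20%.
Pro-rata value split: in-quota = $365,102.82 × 3,668/5,526 = $242,344.76; over-quota = $365,102.82 − $242,344.76 = $122,758.06.
In-quota duty = $242,344.76 × 4% = $9,693.79. Over-quota duty = $122,758.06 × 20% = $24,551.61.
Line duty = $9,693.79 + $24,551.61 = $34,245.40.
Line 3 (4164.87, Farovia, 1,105 units, $248,039.35):
Base rate for 4164.87 is $5.00/unit.
4164.87 has an FTA preferential rate, but origin Farovia is not Zorova; base rate stands.
Additional duty on 4164.87 from Farovia: +66.2% ad valorem. Applied ad valorem rate = 66.2%.
Duty = $248,039.35 × 66.2% + 1,105 × $5.00 = $169,727.05.
Total = $193,453.51 + $34,245.40 + $169,727.05 = $397,425.96.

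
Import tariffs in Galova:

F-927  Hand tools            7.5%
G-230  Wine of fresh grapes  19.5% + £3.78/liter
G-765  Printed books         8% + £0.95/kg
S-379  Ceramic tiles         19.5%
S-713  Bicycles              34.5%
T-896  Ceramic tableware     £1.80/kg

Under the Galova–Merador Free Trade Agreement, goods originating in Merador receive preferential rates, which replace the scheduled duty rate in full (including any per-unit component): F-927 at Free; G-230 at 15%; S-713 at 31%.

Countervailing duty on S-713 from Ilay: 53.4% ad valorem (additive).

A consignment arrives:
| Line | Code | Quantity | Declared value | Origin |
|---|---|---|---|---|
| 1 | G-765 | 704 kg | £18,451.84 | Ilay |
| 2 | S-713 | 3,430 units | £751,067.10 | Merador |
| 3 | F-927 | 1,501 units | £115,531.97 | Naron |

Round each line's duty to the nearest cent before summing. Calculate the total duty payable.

Line 1 (G-765, Ilay, 704 kg, £18,451.84):
Base rate for G-765 is 8% + £0.95/kg.
Duty = £18,451.84 × 8% + 704 × £0.95 = £2,144.95.
Line 2 (S-713, Merador, 3,430 units, £751,067.10):
Base rate for S-713 is 34.5%.
Origin Merador qualifies under the Galova–Merador agreement and S-713 is covered: preferential rate 31% applies instead.
The additional-duty order on S-713 targets Ilay, not Merador; it does not apply.
Duty = £751,067.10 × 31% = £232,830.80.
Line 3 (F-927, Naron, 1,501 units, £115,531.97):
Base rate for F-927 is 7.5%.
F-927 has an FTA preferential rate, but origin Naron is not Merador; base rate stands.
Duty = £115,531.97 × 7.5% = £8,664.90.
Total = £2,144.95 + £232,830.80 + £8,664.90 = £243,640.65.

£243,640.65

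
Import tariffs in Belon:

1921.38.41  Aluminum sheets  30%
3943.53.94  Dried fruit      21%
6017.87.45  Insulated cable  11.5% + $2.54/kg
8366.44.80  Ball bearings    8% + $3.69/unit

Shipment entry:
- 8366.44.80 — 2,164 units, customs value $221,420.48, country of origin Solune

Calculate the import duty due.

Line 1 (8366.44.80, Solune, 2,164 units, $221,420.48):
Base rate for 8366.44.80 is 8% + $3.69/unit.
Duty = $221,420.48 × 8% + 2,164 × $3.69 = $25,698.80.

$25,698.80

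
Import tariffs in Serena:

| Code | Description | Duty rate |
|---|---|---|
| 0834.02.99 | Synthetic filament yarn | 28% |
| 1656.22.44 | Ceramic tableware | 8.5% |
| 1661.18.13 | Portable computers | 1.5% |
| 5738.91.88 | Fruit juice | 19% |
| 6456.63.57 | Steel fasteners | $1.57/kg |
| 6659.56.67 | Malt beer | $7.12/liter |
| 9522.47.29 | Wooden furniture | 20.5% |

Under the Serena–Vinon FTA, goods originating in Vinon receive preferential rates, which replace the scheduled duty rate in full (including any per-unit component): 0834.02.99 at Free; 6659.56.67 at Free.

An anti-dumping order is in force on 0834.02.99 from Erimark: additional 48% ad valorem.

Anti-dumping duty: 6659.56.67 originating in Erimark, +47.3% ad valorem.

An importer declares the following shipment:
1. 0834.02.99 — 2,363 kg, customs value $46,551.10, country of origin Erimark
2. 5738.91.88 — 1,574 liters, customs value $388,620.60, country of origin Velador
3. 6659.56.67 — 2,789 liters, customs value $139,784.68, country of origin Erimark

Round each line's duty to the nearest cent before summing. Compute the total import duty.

$195,192.58

Line 1 (0834.02.99, Erimark, 2,363 kg, $46,551.10):
Base rate for 0834.02.99 is 28%.
0834.02.99 has an FTA preferential rate, but origin Erimark is not Vinon; base rate stands.
Additional duty on 0834.02.99 from Erimark: +48%. Applied ad valorem rate: 28% + 48% = 76%.
Duty = $46,551.10 × 76% = $35,378.84.
Line 2 (5738.91.88, Velador, 1,574 liters, $388,620.60):
Base rate for 5738.91.88 is 19%.
Duty = $388,620.60 × 19% = $73,837.91.
Line 3 (6659.56.67, Erimark, 2,789 liters, $139,784.68):
Base rate for 6659.56.67 is $7.12/liter.
6659.56.67 has an FTA preferential rate, but origin Erimark is not Vinon; base rate stands.
Additional duty on 6659.56.67 from Erimark: +47.3% ad valorem. Applied ad valorem rate = 47.3%.
Duty = $139,784.68 × 47.3% + 2,789 × $7.12 = $85,975.83.
Total = $35,378.84 + $73,837.91 + $85,975.83 = $195,192.58.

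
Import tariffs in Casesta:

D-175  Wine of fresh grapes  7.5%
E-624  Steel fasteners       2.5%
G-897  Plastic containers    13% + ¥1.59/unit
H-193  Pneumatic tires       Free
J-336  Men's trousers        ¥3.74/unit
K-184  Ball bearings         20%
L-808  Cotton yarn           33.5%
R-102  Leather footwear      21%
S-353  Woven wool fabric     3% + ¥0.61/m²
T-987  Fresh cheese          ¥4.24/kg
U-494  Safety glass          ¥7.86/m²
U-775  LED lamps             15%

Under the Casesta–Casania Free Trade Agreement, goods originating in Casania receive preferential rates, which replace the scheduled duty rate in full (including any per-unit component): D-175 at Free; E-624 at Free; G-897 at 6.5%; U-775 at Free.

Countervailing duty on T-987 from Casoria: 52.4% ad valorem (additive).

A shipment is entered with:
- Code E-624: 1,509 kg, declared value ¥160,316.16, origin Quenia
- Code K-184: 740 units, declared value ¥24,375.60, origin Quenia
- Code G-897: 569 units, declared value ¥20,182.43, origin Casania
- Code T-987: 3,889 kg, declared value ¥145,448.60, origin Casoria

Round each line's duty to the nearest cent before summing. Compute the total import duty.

Line 1 (E-624, Quenia, 1,509 kg, ¥160,316.16):
Base rate for E-624 is 2.5%.
E-624 has an FTA preferential rate, but origin Quenia is not Casania; base rate stands.
Duty = ¥160,316.16 × 2.5% = ¥4,007.90.
Line 2 (K-184, Quenia, 740 units, ¥24,375.60):
Base rate for K-184 is 20%.
Duty = ¥24,375.60 × 20% = ¥4,875.12.
Line 3 (G-897, Casania, 569 units, ¥20,182.43):
Base rate for G-897 is 13% + ¥1.59/unit.
Origin Casania qualifies under the Casesta–Casania agreement and G-897 is covered: preferential rate 6.5% applies instead.
Duty = ¥20,182.43 × 6.5% = ¥1,311.86.
Line 4 (T-987, Casoria, 3,889 kg, ¥145,448.60):
Base rate for T-987 is ¥4.24/kg.
Additional duty on T-987 from Casoria: +52.4% ad valorem. Applied ad valorem rate = 52.4%.
Duty = ¥145,448.60 × 52.4% + 3,889 × ¥4.24 = ¥92,704.43.
Total = ¥4,007.90 + ¥4,875.12 + ¥1,311.86 + ¥92,704.43 = ¥102,899.31.

¥102,899.31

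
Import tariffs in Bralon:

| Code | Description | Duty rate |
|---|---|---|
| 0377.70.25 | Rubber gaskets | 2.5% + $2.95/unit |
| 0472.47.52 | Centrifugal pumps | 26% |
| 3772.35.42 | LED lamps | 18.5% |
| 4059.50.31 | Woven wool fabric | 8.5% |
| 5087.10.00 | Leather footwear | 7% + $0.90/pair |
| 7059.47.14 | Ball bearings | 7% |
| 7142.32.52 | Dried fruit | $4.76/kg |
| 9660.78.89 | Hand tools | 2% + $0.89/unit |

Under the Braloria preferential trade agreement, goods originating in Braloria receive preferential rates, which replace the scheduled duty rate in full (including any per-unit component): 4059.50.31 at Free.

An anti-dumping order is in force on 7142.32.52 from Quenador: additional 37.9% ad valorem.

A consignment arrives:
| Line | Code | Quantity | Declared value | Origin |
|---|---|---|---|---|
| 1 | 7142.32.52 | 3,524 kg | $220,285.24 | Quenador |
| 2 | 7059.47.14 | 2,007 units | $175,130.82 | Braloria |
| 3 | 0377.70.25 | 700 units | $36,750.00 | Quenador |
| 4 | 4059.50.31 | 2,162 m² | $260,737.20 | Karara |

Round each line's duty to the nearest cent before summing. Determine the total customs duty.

Line 1 (7142.32.52, Quenador, 3,524 kg, $220,285.24):
Base rate for 7142.32.52 is $4.76/kg.
Additional duty on 7142.32.52 from Quenador: +37.9% ad valorem. Applied ad valorem rate = 37.9%.
Duty = $220,285.24 × 37.9% + 3,524 × $4.76 = $100,262.35.
Line 2 (7059.47.14, Braloria, 2,007 units, $175,130.82):
Base rate for 7059.47.14 is 7%.
Origin Braloria is the FTA partner but 7059.47.14 is not on the preference list; base rate stands.
Duty = $175,130.82 × 7% = $12,259.16.
Line 3 (0377.70.25, Quenador, 700 units, $36,750.00):
Base rate for 0377.70.25 is 2.5% + $2.95/unit.
Duty = $36,750.00 × 2.5% + 700 × $2.95 = $2,983.75.
Line 4 (4059.50.31, Karara, 2,162 m², $260,737.20):
Base rate for 4059.50.31 is 8.5%.
4059.50.31 has an FTA preferential rate, but origin Karara is not Braloria; base rate stands.
Duty = $260,737.20 × 8.5% = $22,162.66.
Total = $100,262.35 + $12,259.16 + $2,983.75 + $22,162.66 = $137,667.92.

$137,667.92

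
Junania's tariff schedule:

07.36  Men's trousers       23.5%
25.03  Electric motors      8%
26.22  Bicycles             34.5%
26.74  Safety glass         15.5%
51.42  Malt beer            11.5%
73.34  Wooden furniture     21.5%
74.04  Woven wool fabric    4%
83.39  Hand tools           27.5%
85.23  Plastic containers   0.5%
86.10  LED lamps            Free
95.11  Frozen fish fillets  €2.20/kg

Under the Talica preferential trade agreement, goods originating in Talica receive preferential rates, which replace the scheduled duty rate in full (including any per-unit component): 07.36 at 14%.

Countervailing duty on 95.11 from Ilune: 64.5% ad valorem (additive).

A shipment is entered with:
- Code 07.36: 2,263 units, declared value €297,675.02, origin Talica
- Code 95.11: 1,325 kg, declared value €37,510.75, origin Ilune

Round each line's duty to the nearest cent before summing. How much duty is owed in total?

Line 1 (07.36, Talica, 2,263 units, €297,675.02):
Base rate for 07.36 is 23.5%.
Origin Talica qualifies under the Junania–Talica agreement and 07.36 is covered: preferential rate 14% applies instead.
Duty = €297,675.02 × 14% = €41,674.50.
Line 2 (95.11, Ilune, 1,325 kg, €37,510.75):
Base rate for 95.11 is €2.20/kg.
Additional duty on 95.11 from Ilune: +64.5% ad valorem. Applied ad valorem rate = 64.5%.
Duty = €37,510.75 × 64.5% + 1,325 × €2.20 = €27,109.43.
Total = €41,674.50 + €27,109.43 = €68,783.93.

€68,783.93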